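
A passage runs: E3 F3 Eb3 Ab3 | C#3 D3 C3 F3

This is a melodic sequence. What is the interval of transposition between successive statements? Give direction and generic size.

Taking 4-note groups, the heads are E3, C#3: the pattern moves down a 3rd.
E3 to C#3 is down a 3rd.

down a 3rd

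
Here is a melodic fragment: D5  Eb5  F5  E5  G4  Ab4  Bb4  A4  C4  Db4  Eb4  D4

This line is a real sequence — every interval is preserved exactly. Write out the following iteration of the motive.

With a 4-note motive the entries are D5, G4, C4, each down a 5th from the previous.
Statement 4 starts on F3 and keeps the same exact contour: F3 Gb3 Ab3 G3.

F3 Gb3 Ab3 G3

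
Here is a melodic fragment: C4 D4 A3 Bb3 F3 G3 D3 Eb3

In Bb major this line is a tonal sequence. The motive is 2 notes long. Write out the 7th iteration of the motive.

Taking 2-note groups, the heads are C4, A3, F3, D3: the pattern moves down a 3rd.
Carrying on: Bb2 → G2 → Eb2.
Statement 7 starts on Eb2 and keeps the same diatonic contour: Eb2 F2.

Eb2 F2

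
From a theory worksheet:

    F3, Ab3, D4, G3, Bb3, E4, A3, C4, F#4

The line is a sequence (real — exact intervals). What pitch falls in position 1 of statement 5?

Grouping in 3s, the 1st note of each cell is F3, G3, A3.
Extending up a 2nd: B3 → C#4.

C#4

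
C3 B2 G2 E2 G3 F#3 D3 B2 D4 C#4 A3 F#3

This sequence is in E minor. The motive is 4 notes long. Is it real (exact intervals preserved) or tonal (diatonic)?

Each cell has the same semitone pattern (-1, -4, -3) — intervals are preserved exactly.
And C#4 lies outside E minor, so the sequence is real rather than tonal.

real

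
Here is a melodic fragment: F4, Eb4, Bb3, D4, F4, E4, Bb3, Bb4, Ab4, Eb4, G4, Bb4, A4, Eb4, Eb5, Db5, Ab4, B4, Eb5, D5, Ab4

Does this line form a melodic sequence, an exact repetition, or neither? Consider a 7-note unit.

neither

Note 4 of cell 3 is B4; if this were a sequence it would be C5. No unit length gives a consistent transposition pattern.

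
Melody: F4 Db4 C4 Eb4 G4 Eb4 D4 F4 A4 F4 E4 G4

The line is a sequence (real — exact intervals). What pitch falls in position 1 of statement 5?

C#5

The unit is 4 notes. Position-1 pitches of the 3 shown cells: F4, G4, A4.
Carrying that up a 2nd forward: B4 → C#5.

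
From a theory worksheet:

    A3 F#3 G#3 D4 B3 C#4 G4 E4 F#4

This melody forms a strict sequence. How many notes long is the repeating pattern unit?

Try groups of 3 (3 cells in 9 notes):
A3 F#3 G#3 | D4 B3 C#4 | G4 E4 F#4
Each cell is the previous one up a 4th — so the unit is 3 notes.

3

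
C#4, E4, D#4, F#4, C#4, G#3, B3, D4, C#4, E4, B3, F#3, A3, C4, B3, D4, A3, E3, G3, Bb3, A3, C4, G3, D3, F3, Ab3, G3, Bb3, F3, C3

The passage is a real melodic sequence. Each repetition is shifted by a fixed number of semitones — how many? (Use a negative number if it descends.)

With a 6-note motive the entries are C#4, B3, A3, G3, F3, each down a 2nd from the previous.
Counting half-steps from C#4 to B3: -2.

-2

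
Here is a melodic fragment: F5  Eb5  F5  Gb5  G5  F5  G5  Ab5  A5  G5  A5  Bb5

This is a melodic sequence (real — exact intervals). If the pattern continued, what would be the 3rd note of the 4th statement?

The unit is 4 notes. Position-3 pitches of the 3 shown cells: F5, G5, A5.
Each moves up a 2nd; the next is B5.

B5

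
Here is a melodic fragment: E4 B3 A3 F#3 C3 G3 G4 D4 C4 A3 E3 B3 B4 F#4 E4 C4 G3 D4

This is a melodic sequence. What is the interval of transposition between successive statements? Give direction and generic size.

The 6-note cells begin on E4, G4, B4 — each up a 3rd from the last.
E4 to G4 is up a 3rd.

up a 3rd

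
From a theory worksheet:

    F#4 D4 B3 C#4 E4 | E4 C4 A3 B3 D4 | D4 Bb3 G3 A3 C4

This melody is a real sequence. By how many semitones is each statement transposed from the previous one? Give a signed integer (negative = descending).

-2

With a 5-note motive the entries are F#4, E4, D4, each down a 2nd from the previous.
F#4→E4 is 64 − 66 = -2 semitones.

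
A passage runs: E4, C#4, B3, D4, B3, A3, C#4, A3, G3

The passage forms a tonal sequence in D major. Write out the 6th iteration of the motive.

The 3-note cells begin on E4, D4, C#4 — each down a 2nd from the last.
Extending down a 2nd: B3 → A3 → G3.
From G3 the diatonic shape gives G3 E3 D3.

G3 E3 D3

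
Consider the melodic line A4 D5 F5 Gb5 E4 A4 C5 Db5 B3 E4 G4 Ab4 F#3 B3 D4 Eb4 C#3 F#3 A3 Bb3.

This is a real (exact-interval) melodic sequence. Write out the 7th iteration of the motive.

Taking 4-note groups, the heads are A4, E4, B3, F#3, C#3: the pattern moves down a 4th.
Carrying on: G#2 → D#2.
Statement 7 starts on D#2 and keeps the same exact contour: D#2 G#2 B2 C3.

D#2 G#2 B2 C3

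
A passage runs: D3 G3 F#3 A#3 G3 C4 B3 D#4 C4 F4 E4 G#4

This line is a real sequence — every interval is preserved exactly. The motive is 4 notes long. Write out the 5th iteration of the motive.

Taking 4-note groups, the heads are D3, G3, C4: the pattern moves up a 4th.
Continuing the starts: F4 → Bb4.
So cell 5 is Bb4 Eb5 D5 F#5.

Bb4 Eb5 D5 F#5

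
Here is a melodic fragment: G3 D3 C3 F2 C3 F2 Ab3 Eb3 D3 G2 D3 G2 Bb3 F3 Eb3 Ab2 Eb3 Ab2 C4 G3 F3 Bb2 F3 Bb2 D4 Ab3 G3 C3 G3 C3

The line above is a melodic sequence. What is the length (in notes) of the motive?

6

30 notes total. Splitting into 5 groups of 6:
G3 D3 C3 F2 C3 F2 | Ab3 Eb3 D3 G2 D3 G2 | Bb3 F3 Eb3 Ab2 Eb3 Ab2 | C4 G3 F3 Bb2 F3 Bb2 | D4 Ab3 G3 C3 G3 C3
Every group is a transposition up a 2nd of the one before; no shorter unit works.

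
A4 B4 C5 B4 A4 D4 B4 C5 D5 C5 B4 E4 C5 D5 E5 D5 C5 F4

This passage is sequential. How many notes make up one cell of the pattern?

Try groups of 6 (3 cells in 18 notes):
A4 B4 C5 B4 A4 D4 | B4 C5 D5 C5 B4 E4 | C5 D5 E5 D5 C5 F4
Every group is a transposition up a 2nd of the one before; no shorter unit works.

6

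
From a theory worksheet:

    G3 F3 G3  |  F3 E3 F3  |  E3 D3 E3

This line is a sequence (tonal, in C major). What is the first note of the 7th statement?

A2

Unit = 3 notes; the statements start on G3, F3, E3, moving down a 2nd each time.
Continuing: D3 → C3 → B2 → A2. Statement 7 starts on A2.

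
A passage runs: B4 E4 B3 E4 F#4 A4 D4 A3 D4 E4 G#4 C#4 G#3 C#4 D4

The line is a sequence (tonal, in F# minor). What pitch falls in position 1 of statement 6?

With 5-note cells, note 1 of each statement runs B4, A4, G#4.
Carrying that down a 2nd forward: F#4 → E4 → D4.

D4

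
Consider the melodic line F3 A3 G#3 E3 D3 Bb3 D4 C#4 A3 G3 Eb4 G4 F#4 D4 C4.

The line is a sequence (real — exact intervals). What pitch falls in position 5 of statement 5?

The unit is 5 notes. Position-5 pitches of the 3 shown cells: D3, G3, C4.
Extending up a 4th: F4 → Bb4.

Bb4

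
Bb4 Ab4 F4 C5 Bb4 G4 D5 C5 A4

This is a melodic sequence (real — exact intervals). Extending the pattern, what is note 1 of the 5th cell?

The unit is 3 notes. Position-1 pitches of the 3 shown cells: Bb4, C5, D5.
Carrying that up a 2nd forward: E5 → F#5.

F#5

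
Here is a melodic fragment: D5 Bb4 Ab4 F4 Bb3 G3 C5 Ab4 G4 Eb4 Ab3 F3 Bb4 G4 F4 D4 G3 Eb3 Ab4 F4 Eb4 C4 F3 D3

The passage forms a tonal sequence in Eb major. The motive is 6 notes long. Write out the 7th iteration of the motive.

The 6-note cells begin on D5, C5, Bb4, Ab4 — each down a 2nd from the last.
Extending down a 2nd: G4 → F4 → Eb4.
So cell 7 is Eb4 C4 Bb3 G3 C3 Ab2.

Eb4 C4 Bb3 G3 C3 Ab2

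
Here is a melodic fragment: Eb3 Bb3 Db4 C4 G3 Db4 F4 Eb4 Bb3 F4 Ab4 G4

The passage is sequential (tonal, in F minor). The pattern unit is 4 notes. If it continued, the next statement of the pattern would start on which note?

The 4-note cells begin on Eb3, G3, Bb3 — each up a 3rd from the last.
One more step up a 3rd gives Db4.

Db4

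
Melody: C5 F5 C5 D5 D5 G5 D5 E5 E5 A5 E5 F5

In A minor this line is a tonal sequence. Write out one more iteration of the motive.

F5 B5 F5 G5

Taking 4-note groups, the heads are C5, D5, E5: the pattern moves up a 2nd.
So cell 4 is F5 B5 F5 G5.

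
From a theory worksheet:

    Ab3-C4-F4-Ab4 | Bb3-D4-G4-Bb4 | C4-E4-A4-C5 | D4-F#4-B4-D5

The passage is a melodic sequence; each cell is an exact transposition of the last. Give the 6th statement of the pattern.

F#4 A#4 D#5 F#5

Taking 4-note groups, the heads are Ab3, Bb3, C4, D4: the pattern moves up a 2nd.
Extending up a 2nd: E4 → F#4.
Statement 6 starts on F#4 and keeps the same exact contour: F#4 A#4 D#5 F#5.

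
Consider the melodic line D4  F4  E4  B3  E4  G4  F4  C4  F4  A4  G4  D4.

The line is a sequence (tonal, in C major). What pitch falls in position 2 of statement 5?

The unit is 4 notes. Position-2 pitches of the 3 shown cells: F4, G4, A4.
Each moves up a 2nd. Continuing: B4 → C5.

C5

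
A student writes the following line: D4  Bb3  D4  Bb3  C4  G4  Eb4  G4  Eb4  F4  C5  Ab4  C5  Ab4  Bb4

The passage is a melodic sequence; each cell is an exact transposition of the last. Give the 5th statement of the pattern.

Unit = 5 notes; the statements start on D4, G4, C5, moving up a 4th each time.
Extending up a 4th: F5 → Bb5.
So cell 5 is Bb5 Gb5 Bb5 Gb5 Ab5.

Bb5 Gb5 Bb5 Gb5 Ab5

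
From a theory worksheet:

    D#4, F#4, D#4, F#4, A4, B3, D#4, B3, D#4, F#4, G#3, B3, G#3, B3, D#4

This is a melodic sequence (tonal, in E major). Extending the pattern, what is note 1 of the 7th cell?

With 5-note cells, note 1 of each statement runs D#4, B3, G#3.
Each moves down a 3rd. Continuing: E3 → C#3 → A2 → F#2.

F#2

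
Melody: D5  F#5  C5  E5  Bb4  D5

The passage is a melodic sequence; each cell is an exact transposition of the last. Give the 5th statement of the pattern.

Gb4 Bb4

Unit = 2 notes; the statements start on D5, C5, Bb4, moving down a 2nd each time.
Continuing the starts: Ab4 → Gb4.
So cell 5 is Gb4 Bb4.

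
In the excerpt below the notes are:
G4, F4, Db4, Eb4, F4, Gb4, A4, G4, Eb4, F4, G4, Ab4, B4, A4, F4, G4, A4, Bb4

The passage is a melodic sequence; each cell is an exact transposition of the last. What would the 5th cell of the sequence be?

The 6-note cells begin on G4, A4, B4 — each up a 2nd from the last.
Continuing the starts: C#5 → D#5.
From D#5 the exact shape gives D#5 C#5 A4 B4 C#5 D5.

D#5 C#5 A4 B4 C#5 D5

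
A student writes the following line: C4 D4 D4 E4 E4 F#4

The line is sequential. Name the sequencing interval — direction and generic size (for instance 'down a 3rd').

up a 2nd

The 2-note cells begin on C4, D4, E4 — each up a 2nd from the last.
From C4 to D4: up a 2nd.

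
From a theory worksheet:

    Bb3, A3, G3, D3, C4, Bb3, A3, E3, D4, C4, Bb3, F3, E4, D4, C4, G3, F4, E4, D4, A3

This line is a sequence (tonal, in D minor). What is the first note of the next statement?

G4

Taking 4-note groups, the heads are Bb3, C4, D4, E4, F4: the pattern moves up a 2nd.
One more step up a 2nd gives G4.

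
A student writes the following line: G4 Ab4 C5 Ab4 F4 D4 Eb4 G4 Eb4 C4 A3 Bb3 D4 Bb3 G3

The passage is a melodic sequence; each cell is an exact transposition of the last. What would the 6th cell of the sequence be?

The 5-note cells begin on G4, D4, A3 — each down a 4th from the last.
Continuing the starts: E3 → B2 → F#2.
From F#2 the exact shape gives F#2 G2 B2 G2 E2.

F#2 G2 B2 G2 E2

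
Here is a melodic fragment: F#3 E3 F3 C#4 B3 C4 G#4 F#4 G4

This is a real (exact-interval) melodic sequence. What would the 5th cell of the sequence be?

A#5 G#5 A5

Unit = 3 notes; the statements start on F#3, C#4, G#4, moving up a 5th each time.
Continuing the starts: D#5 → A#5.
Statement 5 starts on A#5 and keeps the same exact contour: A#5 G#5 A5.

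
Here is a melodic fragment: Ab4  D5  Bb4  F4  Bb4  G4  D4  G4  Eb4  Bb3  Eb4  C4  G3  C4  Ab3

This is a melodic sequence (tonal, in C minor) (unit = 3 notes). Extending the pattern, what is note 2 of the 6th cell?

Ab3

With 3-note cells, note 2 of each statement runs D5, Bb4, G4, Eb4, C4.
One more down a 3rd gives Ab3.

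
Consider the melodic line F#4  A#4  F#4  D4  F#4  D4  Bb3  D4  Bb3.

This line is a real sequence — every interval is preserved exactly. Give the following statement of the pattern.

The 3-note cells begin on F#4, D4, Bb3 — each down a 3rd from the last.
Statement 4 starts on Gb3 and keeps the same exact contour: Gb3 Bb3 Gb3.

Gb3 Bb3 Gb3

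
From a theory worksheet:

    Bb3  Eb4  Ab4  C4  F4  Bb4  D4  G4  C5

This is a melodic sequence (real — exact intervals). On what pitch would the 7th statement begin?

A#4

The 3-note cells begin on Bb3, C4, D4 — each up a 2nd from the last.
Extending the heads up a 2nd: E4 → F#4 → G#4 → A#4.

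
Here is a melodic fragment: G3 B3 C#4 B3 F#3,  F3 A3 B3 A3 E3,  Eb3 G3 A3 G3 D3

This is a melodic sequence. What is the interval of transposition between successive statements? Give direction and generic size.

down a 2nd

Taking 5-note groups, the heads are G3, F3, Eb3: the pattern moves down a 2nd.
From G3 to F3: down a 2nd.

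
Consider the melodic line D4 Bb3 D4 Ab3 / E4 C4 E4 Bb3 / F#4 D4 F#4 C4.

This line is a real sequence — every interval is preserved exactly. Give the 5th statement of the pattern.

Unit = 4 notes; the statements start on D4, E4, F#4, moving up a 2nd each time.
Extending up a 2nd: G#4 → A#4.
So cell 5 is A#4 F#4 A#4 E4.

A#4 F#4 A#4 E4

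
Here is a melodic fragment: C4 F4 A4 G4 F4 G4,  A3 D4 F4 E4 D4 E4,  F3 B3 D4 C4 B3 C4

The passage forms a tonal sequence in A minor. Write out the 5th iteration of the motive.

The 6-note cells begin on C4, A3, F3 — each down a 3rd from the last.
Continuing the starts: D3 → B2.
So cell 5 is B2 E3 G3 F3 E3 F3.

B2 E3 G3 F3 E3 F3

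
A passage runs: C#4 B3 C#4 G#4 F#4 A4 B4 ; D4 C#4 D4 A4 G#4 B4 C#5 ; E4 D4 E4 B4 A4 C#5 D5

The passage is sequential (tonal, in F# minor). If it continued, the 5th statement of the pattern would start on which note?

Taking 7-note groups, the heads are C#4, D4, E4: the pattern moves up a 2nd.
Continuing: F#4 → G#4. Statement 5 starts on G#4.

G#4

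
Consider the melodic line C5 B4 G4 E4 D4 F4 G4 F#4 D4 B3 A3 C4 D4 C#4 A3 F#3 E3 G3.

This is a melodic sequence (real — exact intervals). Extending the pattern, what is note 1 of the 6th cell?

B2

Grouping in 6s, the 1st note of each cell is C5, G4, D4.
Each moves down a 4th. Continuing: A3 → E3 → B2.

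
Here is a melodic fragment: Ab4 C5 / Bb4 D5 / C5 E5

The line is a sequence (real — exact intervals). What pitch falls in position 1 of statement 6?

Grouping in 2s, the 1st note of each cell is Ab4, Bb4, C5.
Extending up a 2nd: D5 → E5 → F#5.

F#5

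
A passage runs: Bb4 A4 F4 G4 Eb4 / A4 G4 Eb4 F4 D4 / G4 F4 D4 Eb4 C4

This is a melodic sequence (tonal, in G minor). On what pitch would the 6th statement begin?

Unit = 5 notes; the statements start on Bb4, A4, G4, moving down a 2nd each time.
Extending the heads down a 2nd: F4 → Eb4 → D4.

D4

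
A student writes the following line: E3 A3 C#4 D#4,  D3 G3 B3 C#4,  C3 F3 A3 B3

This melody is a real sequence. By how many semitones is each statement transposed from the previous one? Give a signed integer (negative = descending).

-2

The 4-note cells begin on E3, D3, C3 — each down a 2nd from the last.
E3→D3 is 50 − 52 = -2 semitones.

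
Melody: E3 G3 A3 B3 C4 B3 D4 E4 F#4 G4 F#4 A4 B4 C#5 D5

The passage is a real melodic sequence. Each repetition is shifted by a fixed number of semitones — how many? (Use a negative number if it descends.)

The 5-note cells begin on E3, B3, F#4 — each up a 5th from the last.
E3 to B3 spans +7 semitones.

7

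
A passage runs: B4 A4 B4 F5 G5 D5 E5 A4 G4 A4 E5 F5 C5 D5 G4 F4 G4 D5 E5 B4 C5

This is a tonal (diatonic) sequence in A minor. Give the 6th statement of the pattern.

D4 C4 D4 A4 B4 F4 G4

Unit = 7 notes; the statements start on B4, A4, G4, moving down a 2nd each time.
Extending down a 2nd: F4 → E4 → D4.
From D4 the diatonic shape gives D4 C4 D4 A4 B4 F4 G4.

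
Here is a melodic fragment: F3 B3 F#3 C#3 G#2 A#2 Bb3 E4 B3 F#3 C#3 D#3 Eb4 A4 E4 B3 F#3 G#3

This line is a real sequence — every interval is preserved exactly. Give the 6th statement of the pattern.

Gb5 C6 G5 D5 A4 B4

Unit = 6 notes; the statements start on F3, Bb3, Eb4, moving up a 4th each time.
Carrying on: Ab4 → Db5 → Gb5.
So cell 6 is Gb5 C6 G5 D5 A4 B4.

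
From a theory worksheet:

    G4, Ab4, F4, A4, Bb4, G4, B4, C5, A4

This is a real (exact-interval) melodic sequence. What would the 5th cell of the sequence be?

D#5 E5 C#5

Unit = 3 notes; the statements start on G4, A4, B4, moving up a 2nd each time.
Continuing the starts: C#5 → D#5.
Statement 5 starts on D#5 and keeps the same exact contour: D#5 E5 C#5.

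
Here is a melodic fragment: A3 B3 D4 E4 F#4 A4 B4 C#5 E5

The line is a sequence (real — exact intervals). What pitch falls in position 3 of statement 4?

B5

The unit is 3 notes. Position-3 pitches of the 3 shown cells: D4, A4, E5.
One more up a 5th gives B5.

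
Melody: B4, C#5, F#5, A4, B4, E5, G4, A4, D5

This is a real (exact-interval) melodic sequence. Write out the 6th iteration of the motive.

Db4 Eb4 Ab4

With a 3-note motive the entries are B4, A4, G4, each down a 2nd from the previous.
Extending down a 2nd: F4 → Eb4 → Db4.
Statement 6 starts on Db4 and keeps the same exact contour: Db4 Eb4 Ab4.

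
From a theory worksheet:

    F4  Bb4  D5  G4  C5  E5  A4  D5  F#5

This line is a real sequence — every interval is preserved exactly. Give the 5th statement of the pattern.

C#5 F#5 A#5

The 3-note cells begin on F4, G4, A4 — each up a 2nd from the last.
Extending up a 2nd: B4 → C#5.
Statement 5 starts on C#5 and keeps the same exact contour: C#5 F#5 A#5.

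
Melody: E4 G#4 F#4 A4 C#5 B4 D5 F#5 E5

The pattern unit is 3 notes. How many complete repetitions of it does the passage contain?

3

9 notes in groups of 3 gives 9/3 = 3 statements.
Starts: E4, A4, D5 — each up a 4th.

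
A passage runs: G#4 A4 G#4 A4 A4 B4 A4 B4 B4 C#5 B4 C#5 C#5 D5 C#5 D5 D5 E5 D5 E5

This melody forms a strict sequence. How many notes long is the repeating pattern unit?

4

Try groups of 4 (5 cells in 20 notes):
G#4 A4 G#4 A4 | A4 B4 A4 B4 | B4 C#5 B4 C#5 | C#5 D5 C#5 D5 | D5 E5 D5 E5
That's a consistent up a 2nd shift per cell, and no other grouping gives one.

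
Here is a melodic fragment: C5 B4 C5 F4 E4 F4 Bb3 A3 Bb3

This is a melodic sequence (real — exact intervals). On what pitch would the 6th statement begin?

Db2

With a 3-note motive the entries are C5, F4, Bb3, each down a 5th from the previous.
Continuing: Eb3 → Ab2 → Db2. Statement 6 starts on Db2.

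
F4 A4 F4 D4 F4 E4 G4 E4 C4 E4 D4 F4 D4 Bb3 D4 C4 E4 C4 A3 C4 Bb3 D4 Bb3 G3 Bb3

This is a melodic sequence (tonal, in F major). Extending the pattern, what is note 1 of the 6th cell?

A3

The unit is 5 notes. Position-1 pitches of the 5 shown cells: F4, E4, D4, C4, Bb3.
Each moves down a 2nd; the next is A3.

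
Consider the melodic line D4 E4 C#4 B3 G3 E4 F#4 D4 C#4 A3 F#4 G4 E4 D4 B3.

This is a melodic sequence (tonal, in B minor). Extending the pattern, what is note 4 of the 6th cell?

Grouping in 5s, the 4th note of each cell is B3, C#4, D4.
Extending up a 2nd: E4 → F#4 → G4.

G4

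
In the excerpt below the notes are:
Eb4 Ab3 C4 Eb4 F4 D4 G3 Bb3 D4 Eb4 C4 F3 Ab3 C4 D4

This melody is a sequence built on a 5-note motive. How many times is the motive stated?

3

15 notes in groups of 5 gives 15/5 = 3 statements.
Starts: Eb4, D4, C4 — each down a 2nd.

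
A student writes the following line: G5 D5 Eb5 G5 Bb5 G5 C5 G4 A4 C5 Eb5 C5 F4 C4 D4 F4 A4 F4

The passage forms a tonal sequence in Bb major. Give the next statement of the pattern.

With a 6-note motive the entries are G5, C5, F4, each down a 5th from the previous.
So cell 4 is Bb3 F3 G3 Bb3 D4 Bb3.

Bb3 F3 G3 Bb3 D4 Bb3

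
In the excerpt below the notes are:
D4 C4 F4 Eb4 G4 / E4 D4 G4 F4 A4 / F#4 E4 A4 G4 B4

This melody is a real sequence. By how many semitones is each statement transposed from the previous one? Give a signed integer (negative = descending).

2

Taking 5-note groups, the heads are D4, E4, F#4: the pattern moves up a 2nd.
D4 to E4 spans +2 semitones.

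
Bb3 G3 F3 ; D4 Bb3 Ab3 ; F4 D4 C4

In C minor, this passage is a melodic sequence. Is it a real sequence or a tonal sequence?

Every note is diatonic to C minor.
Cell 1 has -3 semitones from note 1 to 2, but cell 2 has -4 — the interval quality changes while the contour stays the same, which is the hallmark of a tonal sequence.

tonal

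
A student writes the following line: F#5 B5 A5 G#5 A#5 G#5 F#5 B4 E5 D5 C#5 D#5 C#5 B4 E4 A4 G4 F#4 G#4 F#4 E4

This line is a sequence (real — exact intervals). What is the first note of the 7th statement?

C2

The 7-note cells begin on F#5, B4, E4 — each down a 5th from the last.
Extending the heads down a 5th: A3 → D3 → G2 → C2.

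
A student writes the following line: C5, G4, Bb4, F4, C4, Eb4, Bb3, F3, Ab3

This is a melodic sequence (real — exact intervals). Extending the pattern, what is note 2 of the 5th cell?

With 3-note cells, note 2 of each statement runs G4, C4, F3.
Extending down a 5th: Bb2 → Eb2.

Eb2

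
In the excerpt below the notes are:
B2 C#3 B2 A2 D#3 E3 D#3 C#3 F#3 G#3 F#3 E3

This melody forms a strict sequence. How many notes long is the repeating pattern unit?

4

Try groups of 4 (3 cells in 12 notes):
B2 C#3 B2 A2 | D#3 E3 D#3 C#3 | F#3 G#3 F#3 E3
That's a consistent up a 3rd shift per cell, and no other grouping gives one.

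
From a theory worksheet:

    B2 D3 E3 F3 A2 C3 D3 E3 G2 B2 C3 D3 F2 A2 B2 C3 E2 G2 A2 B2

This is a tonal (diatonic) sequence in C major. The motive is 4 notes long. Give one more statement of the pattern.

With a 4-note motive the entries are B2, A2, G2, F2, E2, each down a 2nd from the previous.
Statement 6 starts on D2 and keeps the same diatonic contour: D2 F2 G2 A2.

D2 F2 G2 A2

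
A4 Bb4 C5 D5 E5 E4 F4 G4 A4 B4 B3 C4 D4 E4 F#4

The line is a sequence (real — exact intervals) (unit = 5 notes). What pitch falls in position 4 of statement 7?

The unit is 5 notes. Position-4 pitches of the 3 shown cells: D5, A4, E4.
Extending down a 4th: B3 → F#3 → C#3 → G#2.

G#2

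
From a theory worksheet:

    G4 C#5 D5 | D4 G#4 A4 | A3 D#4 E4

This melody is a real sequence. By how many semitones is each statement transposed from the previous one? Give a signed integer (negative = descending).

The 3-note cells begin on G4, D4, A3 — each down a 4th from the last.
G4 to D4 spans -5 semitones.

-5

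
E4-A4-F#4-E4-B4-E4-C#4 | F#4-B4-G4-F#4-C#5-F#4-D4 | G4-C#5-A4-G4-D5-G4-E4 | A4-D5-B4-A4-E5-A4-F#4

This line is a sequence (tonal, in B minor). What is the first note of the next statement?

The 7-note cells begin on E4, F#4, G4, A4 — each up a 2nd from the last.
One more step up a 2nd gives B4.

B4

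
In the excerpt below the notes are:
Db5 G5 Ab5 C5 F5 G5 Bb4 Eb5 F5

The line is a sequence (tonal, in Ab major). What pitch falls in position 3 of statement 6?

C5

With 3-note cells, note 3 of each statement runs Ab5, G5, F5.
Carrying that down a 2nd forward: Eb5 → Db5 → C5.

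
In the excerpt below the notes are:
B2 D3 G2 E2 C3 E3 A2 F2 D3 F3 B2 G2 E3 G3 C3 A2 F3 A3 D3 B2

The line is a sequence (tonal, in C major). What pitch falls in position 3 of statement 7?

With 4-note cells, note 3 of each statement runs G2, A2, B2, C3, D3.
Each moves up a 2nd. Continuing: E3 → F3.

F3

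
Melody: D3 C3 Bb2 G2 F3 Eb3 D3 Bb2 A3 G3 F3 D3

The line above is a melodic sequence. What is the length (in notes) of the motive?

12 notes total. Splitting into 3 groups of 4:
D3 C3 Bb2 G2 | F3 Eb3 D3 Bb2 | A3 G3 F3 D3
Every group is a transposition up a 3rd of the one before; no shorter unit works.

4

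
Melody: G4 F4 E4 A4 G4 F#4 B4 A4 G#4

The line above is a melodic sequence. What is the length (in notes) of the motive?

Try groups of 3 (3 cells in 9 notes):
G4 F4 E4 | A4 G4 F#4 | B4 A4 G#4
Each cell is the previous one up a 2nd — so the unit is 3 notes.

3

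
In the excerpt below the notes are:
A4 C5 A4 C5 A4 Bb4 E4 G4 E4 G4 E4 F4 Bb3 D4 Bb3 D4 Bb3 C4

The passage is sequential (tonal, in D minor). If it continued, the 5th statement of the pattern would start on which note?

C3

Taking 6-note groups, the heads are A4, E4, Bb3: the pattern moves down a 4th.
Continuing: F3 → C3. Statement 5 starts on C3.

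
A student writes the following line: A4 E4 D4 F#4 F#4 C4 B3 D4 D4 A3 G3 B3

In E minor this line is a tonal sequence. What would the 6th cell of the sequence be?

With a 4-note motive the entries are A4, F#4, D4, each down a 3rd from the previous.
Continuing the starts: B3 → G3 → E3.
From E3 the diatonic shape gives E3 B2 A2 C3.

E3 B2 A2 C3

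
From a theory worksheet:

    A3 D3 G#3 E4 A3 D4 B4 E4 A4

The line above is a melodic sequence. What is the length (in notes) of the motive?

Try groups of 3 (3 cells in 9 notes):
A3 D3 G#3 | E4 A3 D4 | B4 E4 A4
That's a consistent up a 5th shift per cell, and no other grouping gives one.

3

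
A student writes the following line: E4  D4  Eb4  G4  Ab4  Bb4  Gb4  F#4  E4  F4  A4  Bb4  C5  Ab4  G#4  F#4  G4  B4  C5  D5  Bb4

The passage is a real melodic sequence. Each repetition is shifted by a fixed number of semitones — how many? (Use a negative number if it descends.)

The 7-note cells begin on E4, F#4, G#4 — each up a 2nd from the last.
E4 to F#4 spans +2 semitones.

2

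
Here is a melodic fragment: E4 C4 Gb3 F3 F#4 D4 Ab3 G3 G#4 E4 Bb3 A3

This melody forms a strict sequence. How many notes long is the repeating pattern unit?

4

12 notes total. Splitting into 3 groups of 4:
E4 C4 Gb3 F3 | F#4 D4 Ab3 G3 | G#4 E4 Bb3 A3
Every group is a transposition up a 2nd of the one before; no shorter unit works.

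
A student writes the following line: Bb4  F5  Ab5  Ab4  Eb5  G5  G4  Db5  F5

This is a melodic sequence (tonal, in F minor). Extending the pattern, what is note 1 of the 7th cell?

The unit is 3 notes. Position-1 pitches of the 3 shown cells: Bb4, Ab4, G4.
Extending down a 2nd: F4 → Eb4 → Db4 → C4.

C4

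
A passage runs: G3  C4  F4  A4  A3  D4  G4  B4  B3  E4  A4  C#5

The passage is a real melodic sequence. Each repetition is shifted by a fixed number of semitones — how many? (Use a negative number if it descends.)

The 4-note cells begin on G3, A3, B3 — each up a 2nd from the last.
G3 to A3 spans +2 semitones.

2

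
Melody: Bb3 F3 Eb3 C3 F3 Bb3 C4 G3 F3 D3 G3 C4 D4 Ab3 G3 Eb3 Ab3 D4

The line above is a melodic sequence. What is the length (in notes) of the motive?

6

Try groups of 6 (3 cells in 18 notes):
Bb3 F3 Eb3 C3 F3 Bb3 | C4 G3 F3 D3 G3 C4 | D4 Ab3 G3 Eb3 Ab3 D4
Every group is a transposition up a 2nd of the one before; no shorter unit works.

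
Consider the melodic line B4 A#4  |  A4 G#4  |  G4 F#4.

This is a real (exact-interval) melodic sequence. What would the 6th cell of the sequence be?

Db4 C4

With a 2-note motive the entries are B4, A4, G4, each down a 2nd from the previous.
Extending down a 2nd: F4 → Eb4 → Db4.
So cell 6 is Db4 C4.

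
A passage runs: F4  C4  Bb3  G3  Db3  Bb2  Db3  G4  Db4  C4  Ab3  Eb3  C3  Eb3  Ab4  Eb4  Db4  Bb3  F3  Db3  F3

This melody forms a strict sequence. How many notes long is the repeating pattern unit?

7

There are 21 notes; a 7-note unit gives 3 cells:
F4 C4 Bb3 G3 Db3 Bb2 Db3 | G4 Db4 C4 Ab3 Eb3 C3 Eb3 | Ab4 Eb4 Db4 Bb3 F3 Db3 F3
Each cell is the previous one up a 2nd — so the unit is 7 notes.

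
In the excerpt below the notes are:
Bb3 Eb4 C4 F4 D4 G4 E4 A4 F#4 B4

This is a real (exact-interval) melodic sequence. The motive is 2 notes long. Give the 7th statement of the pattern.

A#4 D#5

Taking 2-note groups, the heads are Bb3, C4, D4, E4, F#4: the pattern moves up a 2nd.
Continuing the starts: G#4 → A#4.
From A#4 the exact shape gives A#4 D#5.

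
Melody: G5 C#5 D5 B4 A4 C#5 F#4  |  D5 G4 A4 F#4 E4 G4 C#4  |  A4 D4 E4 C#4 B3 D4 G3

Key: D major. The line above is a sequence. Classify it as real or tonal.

Every note is diatonic to D major.
Cell 1 has -6 semitones from note 1 to 2, but cell 2 has -7 — the interval quality changes while the contour stays the same, which is the hallmark of a tonal sequence.

tonal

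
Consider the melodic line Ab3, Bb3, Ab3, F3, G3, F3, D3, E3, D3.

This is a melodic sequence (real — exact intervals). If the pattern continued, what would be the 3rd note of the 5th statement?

G#2

The unit is 3 notes. Position-3 pitches of the 3 shown cells: Ab3, F3, D3.
Carrying that down a 3rd forward: B2 → G#2.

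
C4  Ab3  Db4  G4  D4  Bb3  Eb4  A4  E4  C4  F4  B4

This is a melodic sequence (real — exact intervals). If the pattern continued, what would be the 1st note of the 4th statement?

With 4-note cells, note 1 of each statement runs C4, D4, E4.
From E4, up a 2nd gives F#4.

F#4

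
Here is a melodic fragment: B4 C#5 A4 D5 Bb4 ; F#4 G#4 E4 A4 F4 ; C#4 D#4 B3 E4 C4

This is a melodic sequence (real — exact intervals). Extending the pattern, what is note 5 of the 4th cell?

With 5-note cells, note 5 of each statement runs Bb4, F4, C4.
From C4, down a 4th gives G3.

G3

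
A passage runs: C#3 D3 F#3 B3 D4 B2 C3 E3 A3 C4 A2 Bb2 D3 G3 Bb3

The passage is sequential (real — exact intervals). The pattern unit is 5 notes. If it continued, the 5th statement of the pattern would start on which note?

Taking 5-note groups, the heads are C#3, B2, A2: the pattern moves down a 2nd.
Extending the heads down a 2nd: G2 → F2.

F2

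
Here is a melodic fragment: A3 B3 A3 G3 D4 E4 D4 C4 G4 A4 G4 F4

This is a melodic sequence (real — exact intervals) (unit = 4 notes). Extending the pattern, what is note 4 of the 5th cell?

Eb5

Grouping in 4s, the 4th note of each cell is G3, C4, F4.
Extending up a 4th: Bb4 → Eb5.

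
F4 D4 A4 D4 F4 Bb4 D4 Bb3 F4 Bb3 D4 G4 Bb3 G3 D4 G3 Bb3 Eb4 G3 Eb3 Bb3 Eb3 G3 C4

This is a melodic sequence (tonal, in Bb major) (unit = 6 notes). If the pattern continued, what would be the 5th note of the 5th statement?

Eb3

With 6-note cells, note 5 of each statement runs F4, D4, Bb3, G3.
Each moves down a 3rd; the next is Eb3.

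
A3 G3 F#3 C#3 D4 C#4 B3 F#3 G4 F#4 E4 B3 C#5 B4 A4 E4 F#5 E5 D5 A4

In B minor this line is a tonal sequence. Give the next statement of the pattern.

Taking 4-note groups, the heads are A3, D4, G4, C#5, F#5: the pattern moves up a 4th.
Statement 6 starts on B5 and keeps the same diatonic contour: B5 A5 G5 D5.

B5 A5 G5 D5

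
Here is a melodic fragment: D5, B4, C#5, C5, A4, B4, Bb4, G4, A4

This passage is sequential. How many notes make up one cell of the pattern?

There are 9 notes; a 3-note unit gives 3 cells:
D5 B4 C#5 | C5 A4 B4 | Bb4 G4 A4
That's a consistent down a 2nd shift per cell, and no other grouping gives one.

3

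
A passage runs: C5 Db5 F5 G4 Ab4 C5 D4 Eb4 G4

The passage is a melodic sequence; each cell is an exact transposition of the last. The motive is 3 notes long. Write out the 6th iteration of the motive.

Unit = 3 notes; the statements start on C5, G4, D4, moving down a 4th each time.
Extending down a 4th: A3 → E3 → B2.
From B2 the exact shape gives B2 C3 E3.

B2 C3 E3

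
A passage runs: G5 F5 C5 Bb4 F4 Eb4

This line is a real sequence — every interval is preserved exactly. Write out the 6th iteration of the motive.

Ab2 Gb2

Taking 2-note groups, the heads are G5, C5, F4: the pattern moves down a 5th.
Carrying on: Bb3 → Eb3 → Ab2.
So cell 6 is Ab2 Gb2.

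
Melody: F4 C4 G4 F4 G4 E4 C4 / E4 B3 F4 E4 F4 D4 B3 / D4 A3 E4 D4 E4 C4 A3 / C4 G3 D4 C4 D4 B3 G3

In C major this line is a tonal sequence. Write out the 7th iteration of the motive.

Unit = 7 notes; the statements start on F4, E4, D4, C4, moving down a 2nd each time.
Carrying on: B3 → A3 → G3.
From G3 the diatonic shape gives G3 D3 A3 G3 A3 F3 D3.

G3 D3 A3 G3 A3 F3 D3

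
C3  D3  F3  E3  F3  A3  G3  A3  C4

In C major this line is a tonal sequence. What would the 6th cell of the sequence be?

F4 G4 B4

The 3-note cells begin on C3, E3, G3 — each up a 3rd from the last.
Continuing the starts: B3 → D4 → F4.
From F4 the diatonic shape gives F4 G4 B4.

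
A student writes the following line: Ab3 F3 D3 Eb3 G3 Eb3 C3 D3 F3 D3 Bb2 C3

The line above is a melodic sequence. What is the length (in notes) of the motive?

Try groups of 4 (3 cells in 12 notes):
Ab3 F3 D3 Eb3 | G3 Eb3 C3 D3 | F3 D3 Bb2 C3
Every group is a transposition down a 2nd of the one before; no shorter unit works.

4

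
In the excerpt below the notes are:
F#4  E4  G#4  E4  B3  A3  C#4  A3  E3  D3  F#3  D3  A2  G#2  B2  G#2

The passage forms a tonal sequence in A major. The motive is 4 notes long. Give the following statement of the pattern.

D2 C#2 E2 C#2

Taking 4-note groups, the heads are F#4, B3, E3, A2: the pattern moves down a 5th.
So cell 5 is D2 C#2 E2 C#2.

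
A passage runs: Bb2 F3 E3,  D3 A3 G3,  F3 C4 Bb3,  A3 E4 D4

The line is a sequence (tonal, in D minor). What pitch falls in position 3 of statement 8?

Grouping in 3s, the 3rd note of each cell is E3, G3, Bb3, D4.
Carrying that up a 3rd forward: F4 → A4 → C5 → E5.

E5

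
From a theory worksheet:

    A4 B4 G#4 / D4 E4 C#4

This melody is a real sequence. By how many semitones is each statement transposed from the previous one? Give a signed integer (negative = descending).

With a 3-note motive the entries are A4, D4, each down a 5th from the previous.
A4→D4 is 62 − 69 = -7 semitones.

-7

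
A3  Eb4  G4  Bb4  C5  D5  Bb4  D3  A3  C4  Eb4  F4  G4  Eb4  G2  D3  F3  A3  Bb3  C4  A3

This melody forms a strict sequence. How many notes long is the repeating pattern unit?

7

21 notes total. Splitting into 3 groups of 7:
A3 Eb4 G4 Bb4 C5 D5 Bb4 | D3 A3 C4 Eb4 F4 G4 Eb4 | G2 D3 F3 A3 Bb3 C4 A3
Each cell is the previous one down a 5th — so the unit is 7 notes.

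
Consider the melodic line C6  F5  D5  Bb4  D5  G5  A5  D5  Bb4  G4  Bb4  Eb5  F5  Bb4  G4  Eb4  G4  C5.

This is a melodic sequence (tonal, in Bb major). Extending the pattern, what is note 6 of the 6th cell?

D4

With 6-note cells, note 6 of each statement runs G5, Eb5, C5.
Carrying that down a 3rd forward: A4 → F4 → D4.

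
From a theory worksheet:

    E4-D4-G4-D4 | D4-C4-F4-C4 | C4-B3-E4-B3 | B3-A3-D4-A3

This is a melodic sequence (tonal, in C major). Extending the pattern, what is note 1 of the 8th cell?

E3

The unit is 4 notes. Position-1 pitches of the 4 shown cells: E4, D4, C4, B3.
Extending down a 2nd: A3 → G3 → F3 → E3.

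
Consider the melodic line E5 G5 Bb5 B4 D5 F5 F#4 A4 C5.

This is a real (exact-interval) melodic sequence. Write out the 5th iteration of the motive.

The 3-note cells begin on E5, B4, F#4 — each down a 4th from the last.
Continuing the starts: C#4 → G#3.
From G#3 the exact shape gives G#3 B3 D4.

G#3 B3 D4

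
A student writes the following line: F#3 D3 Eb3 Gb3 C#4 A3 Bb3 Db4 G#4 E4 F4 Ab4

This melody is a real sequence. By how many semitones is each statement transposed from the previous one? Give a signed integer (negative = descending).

Taking 4-note groups, the heads are F#3, C#4, G#4: the pattern moves up a 5th.
F#3→C#4 is 61 − 54 = 7 semitones.

7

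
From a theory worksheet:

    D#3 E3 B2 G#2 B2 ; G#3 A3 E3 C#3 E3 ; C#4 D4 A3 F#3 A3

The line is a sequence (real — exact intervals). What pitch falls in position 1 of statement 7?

Grouping in 5s, the 1st note of each cell is D#3, G#3, C#4.
Each moves up a 4th. Continuing: F#4 → B4 → E5 → A5.

A5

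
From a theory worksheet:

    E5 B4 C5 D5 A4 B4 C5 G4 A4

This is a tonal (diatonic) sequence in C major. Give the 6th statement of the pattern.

Taking 3-note groups, the heads are E5, D5, C5: the pattern moves down a 2nd.
Extending down a 2nd: B4 → A4 → G4.
So cell 6 is G4 D4 E4.

G4 D4 E4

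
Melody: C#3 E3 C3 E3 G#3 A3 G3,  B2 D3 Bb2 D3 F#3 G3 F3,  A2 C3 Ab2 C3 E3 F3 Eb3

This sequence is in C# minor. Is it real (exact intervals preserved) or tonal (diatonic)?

Each cell has the same semitone pattern (3, -4, 4, 4, 1, -2) — intervals are preserved exactly.
And C3 lies outside C# minor, so the sequence is real rather than tonal.

real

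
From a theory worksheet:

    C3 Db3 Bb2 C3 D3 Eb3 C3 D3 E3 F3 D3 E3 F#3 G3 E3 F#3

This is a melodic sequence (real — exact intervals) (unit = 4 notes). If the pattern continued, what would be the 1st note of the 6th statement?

A#3

Grouping in 4s, the 1st note of each cell is C3, D3, E3, F#3.
Carrying that up a 2nd forward: G#3 → A#3.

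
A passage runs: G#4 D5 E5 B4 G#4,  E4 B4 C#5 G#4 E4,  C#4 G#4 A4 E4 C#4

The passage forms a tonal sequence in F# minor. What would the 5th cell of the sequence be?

F#3 C#4 D4 A3 F#3

The 5-note cells begin on G#4, E4, C#4 — each down a 3rd from the last.
Extending down a 3rd: A3 → F#3.
From F#3 the diatonic shape gives F#3 C#4 D4 A3 F#3.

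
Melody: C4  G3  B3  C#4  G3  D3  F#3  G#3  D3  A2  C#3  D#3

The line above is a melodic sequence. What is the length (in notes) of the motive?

12 notes total. Splitting into 3 groups of 4:
C4 G3 B3 C#4 | G3 D3 F#3 G#3 | D3 A2 C#3 D#3
That's a consistent down a 4th shift per cell, and no other grouping gives one.

4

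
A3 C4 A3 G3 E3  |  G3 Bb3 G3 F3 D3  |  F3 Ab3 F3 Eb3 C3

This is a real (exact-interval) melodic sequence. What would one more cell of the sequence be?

Eb3 Gb3 Eb3 Db3 Bb2

Unit = 5 notes; the statements start on A3, G3, F3, moving down a 2nd each time.
From Eb3 the exact shape gives Eb3 Gb3 Eb3 Db3 Bb2.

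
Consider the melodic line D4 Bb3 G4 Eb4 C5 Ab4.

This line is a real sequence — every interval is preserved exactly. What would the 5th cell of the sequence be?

With a 2-note motive the entries are D4, G4, C5, each up a 4th from the previous.
Continuing the starts: F5 → Bb5.
So cell 5 is Bb5 Gb5.

Bb5 Gb5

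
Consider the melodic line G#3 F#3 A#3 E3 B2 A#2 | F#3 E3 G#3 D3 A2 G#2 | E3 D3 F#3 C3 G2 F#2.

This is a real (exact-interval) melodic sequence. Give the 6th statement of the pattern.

Unit = 6 notes; the statements start on G#3, F#3, E3, moving down a 2nd each time.
Continuing the starts: D3 → C3 → Bb2.
So cell 6 is Bb2 Ab2 C3 Gb2 Db2 C2.

Bb2 Ab2 C3 Gb2 Db2 C2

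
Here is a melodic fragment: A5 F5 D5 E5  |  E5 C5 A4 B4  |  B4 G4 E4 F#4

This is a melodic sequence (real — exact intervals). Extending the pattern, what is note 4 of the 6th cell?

With 4-note cells, note 4 of each statement runs E5, B4, F#4.
Each moves down a 4th. Continuing: C#4 → G#3 → D#3.

D#3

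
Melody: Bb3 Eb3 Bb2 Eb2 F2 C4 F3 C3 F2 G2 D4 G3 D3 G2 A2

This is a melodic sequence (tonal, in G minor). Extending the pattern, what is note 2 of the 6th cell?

Grouping in 5s, the 2nd note of each cell is Eb3, F3, G3.
Carrying that up a 2nd forward: A3 → Bb3 → C4.

C4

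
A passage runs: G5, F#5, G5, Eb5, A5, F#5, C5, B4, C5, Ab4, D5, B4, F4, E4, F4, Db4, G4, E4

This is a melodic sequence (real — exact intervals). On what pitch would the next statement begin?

With a 6-note motive the entries are G5, C5, F4, each down a 5th from the previous.
The next head, down a 5th from F4, is Bb3.

Bb3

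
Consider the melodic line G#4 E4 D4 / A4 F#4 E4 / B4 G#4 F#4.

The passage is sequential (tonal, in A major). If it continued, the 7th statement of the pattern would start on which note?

F#5

Unit = 3 notes; the statements start on G#4, A4, B4, moving up a 2nd each time.
Continuing: C#5 → D5 → E5 → F#5. Statement 7 starts on F#5.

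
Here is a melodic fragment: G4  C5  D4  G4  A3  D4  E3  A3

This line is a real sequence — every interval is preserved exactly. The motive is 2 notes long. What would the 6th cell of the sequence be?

F#2 B2

Unit = 2 notes; the statements start on G4, D4, A3, E3, moving down a 4th each time.
Carrying on: B2 → F#2.
From F#2 the exact shape gives F#2 B2.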